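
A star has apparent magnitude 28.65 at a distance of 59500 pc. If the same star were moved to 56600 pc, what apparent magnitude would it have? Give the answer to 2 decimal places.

m ≈ 28.54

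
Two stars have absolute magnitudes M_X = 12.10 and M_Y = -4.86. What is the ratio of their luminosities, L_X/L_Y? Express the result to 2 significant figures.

ΔM = M_X − M_Y = 16.96
L_X/L_Y = 10^(−0.4 ΔM) = 10^-6.784 = 1.644×10^-7

L_X/L_Y ≈ 1.6×10^-7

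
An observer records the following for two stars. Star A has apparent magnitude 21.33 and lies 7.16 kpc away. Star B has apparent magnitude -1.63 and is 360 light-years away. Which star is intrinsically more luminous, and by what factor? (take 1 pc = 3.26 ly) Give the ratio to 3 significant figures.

Star B is more luminous, by a factor of 363000.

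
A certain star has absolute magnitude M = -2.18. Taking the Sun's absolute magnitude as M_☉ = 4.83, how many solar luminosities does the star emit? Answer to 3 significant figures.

L/L_☉ ≈ 637

M − M_☉ = -2.18 − 4.83 = -7.010
L/L_☉ = 10^(−0.4 (M − M_☉)) = 10^2.804 = 636.8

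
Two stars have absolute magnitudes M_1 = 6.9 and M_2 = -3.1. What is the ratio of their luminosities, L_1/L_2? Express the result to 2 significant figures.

ΔM = M_1 − M_2 = 10.0
L_1/L_2 = 10^(−0.4 ΔM) = 10^-4.000 = 1.000×10^-4

L_1/L_2 ≈ 1.0×10^-4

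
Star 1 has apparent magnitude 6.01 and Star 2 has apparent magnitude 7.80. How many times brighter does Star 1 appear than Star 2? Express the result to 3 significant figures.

5.20

Δm = 6.01 − (7.80) = -1.79
Flux ratio = 10^(−0.4 Δm) = 10^(−0.4 × -1.79) = 10^0.716 = 5.200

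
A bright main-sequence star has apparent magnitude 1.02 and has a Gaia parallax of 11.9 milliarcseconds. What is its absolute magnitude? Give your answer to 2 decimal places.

p = 11.9 mas = 0.0119″ → d = 1/p = 84.03 pc
5 log₁₀(d/10 pc) = 5 log₁₀(84.03) − 5 = 4.622
M = m − 5 log₁₀(d/10) = 1.02 − 4.622 = -3.602

M ≈ -3.60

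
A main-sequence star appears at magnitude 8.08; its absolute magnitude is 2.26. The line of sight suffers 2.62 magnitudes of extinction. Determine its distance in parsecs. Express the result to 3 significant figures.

d ≈ 43.7 pc

m − M = 5 log₁₀(d/10 pc) + A  ⇒  8.08 − (2.26) − 2.62 = 5 log₁₀(d/10)
3.200 = 5 log₁₀(d/10)
log₁₀ d = (m − M − A)/5 + 1 = 1.6400
d = 10^1.6400 = 43.65 pc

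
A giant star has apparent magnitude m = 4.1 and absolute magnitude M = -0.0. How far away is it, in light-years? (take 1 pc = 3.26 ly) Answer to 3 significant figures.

d ≈ 215 ly

Distance modulus: m − M = 4.1 − (-0.0) = 4.100
m − M = 5 log₁₀ d − 5
log₁₀ d = (m − M)/5 + 1 = 1.8200
d = 10^1.8200 = 66.07 pc
= 215.4 ly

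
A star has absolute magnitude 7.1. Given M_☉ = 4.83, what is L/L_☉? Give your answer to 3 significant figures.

M − M_☉ = 7.1 − 4.83 = 2.270
L/L_☉ = 10^(−0.4 (M − M_☉)) = 10^-0.908 = 0.1236

L/L_☉ ≈ 0.124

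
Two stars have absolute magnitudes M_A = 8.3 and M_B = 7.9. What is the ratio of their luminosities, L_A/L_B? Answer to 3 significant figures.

L_A/L_B ≈ 0.692

ΔM = M_A − M_B = 0.4
L_A/L_B = 10^(−0.4 ΔM) = 10^-0.160 = 0.6918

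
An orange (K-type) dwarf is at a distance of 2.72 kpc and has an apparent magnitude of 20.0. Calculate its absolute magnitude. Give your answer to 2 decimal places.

M ≈ 7.83

d = 2.72 kpc = 2720 pc
5 log₁₀(d/10 pc) = 5 log₁₀(2720) − 5 = 12.173
M = m − 5 log₁₀(d/10) = 20.0 − 12.173 = 7.827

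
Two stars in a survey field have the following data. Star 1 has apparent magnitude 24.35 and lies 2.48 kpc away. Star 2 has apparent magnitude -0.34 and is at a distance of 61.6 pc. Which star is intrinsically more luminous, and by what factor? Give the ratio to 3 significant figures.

Star 2 is more luminous, by a factor of 4.64×10^6.

Star 1: d = 2.48 kpc = 2480 pc
Star 1: M = m − 5 log₁₀ d + 5 = 24.35 − 5·3.3945 + 5 = 12.378
Star 2: M = m − 5 log₁₀ d + 5 = -0.34 − 5·1.7896 + 5 = -4.288
ΔM = M_1 − M_2 = 12.378 − (-4.288) = 16.666; smaller M is more luminous → Star 2.
L ratio = 10^(0.4 |ΔM|) = 10^6.666 = 4.637×10^6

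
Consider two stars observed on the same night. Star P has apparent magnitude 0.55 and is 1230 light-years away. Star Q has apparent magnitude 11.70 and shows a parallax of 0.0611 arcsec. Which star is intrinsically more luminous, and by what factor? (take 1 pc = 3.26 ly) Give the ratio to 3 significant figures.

Star P is more luminous, by a factor of 1.53×10^7.

Star P: d = 1230 ly / 3.26 = 377.3 pc
Star P: M = m − 5 log₁₀ d + 5 = 0.55 − 5·2.5767 + 5 = -7.333
Star Q: d = 1/p = 1/0.0611″ = 16.37 pc
Star Q: M = m − 5 log₁₀ d + 5 = 11.70 − 5·1.2140 + 5 = 10.630
ΔM = M_P − M_Q = -7.333 − (10.630) = -17.964; smaller M is more luminous → Star P.
L ratio = 10^(0.4 |ΔM|) = 10^7.185 = 1.533×10^7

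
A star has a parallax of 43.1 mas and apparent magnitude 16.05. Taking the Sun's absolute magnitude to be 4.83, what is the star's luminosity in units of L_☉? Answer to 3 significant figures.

L/L_☉ ≈ 1.75×10^-4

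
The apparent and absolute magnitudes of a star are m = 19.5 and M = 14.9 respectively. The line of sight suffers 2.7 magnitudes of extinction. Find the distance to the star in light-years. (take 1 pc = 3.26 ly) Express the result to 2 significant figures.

d ≈ 78 ly

m − M = 5 log₁₀(d/10 pc) + A  ⇒  19.5 − (14.9) − 2.7 = 5 log₁₀(d/10)
1.900 = 5 log₁₀(d/10)
log₁₀ d = (m − M − A)/5 + 1 = 1.3800
d = 10^1.3800 = 23.99 pc
= 78.20 ly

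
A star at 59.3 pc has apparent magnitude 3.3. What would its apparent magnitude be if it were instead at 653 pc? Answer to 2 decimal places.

m ≈ 8.51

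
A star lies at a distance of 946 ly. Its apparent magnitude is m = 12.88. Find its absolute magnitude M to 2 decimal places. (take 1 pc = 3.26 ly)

d = 946 ly / 3.26 = 290.2 pc
5 log₁₀(d/10 pc) = 5 log₁₀(290.2) − 5 = 7.313
M = m − 5 log₁₀(d/10) = 12.88 − 7.313 = 5.567

M ≈ 5.57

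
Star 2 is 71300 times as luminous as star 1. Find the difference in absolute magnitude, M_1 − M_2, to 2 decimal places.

M_1 − M_2 ≈ 12.13

Pogson: ΔM = −2.5 log₁₀(ratio) = −2.5 log₁₀(71300) = −2.5 × 4.8531 = -12.133
Star 2 is brighter so has the smaller magnitude: M_1 − M_2 is positive.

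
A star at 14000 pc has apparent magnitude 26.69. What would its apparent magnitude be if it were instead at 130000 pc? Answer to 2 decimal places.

m ≈ 31.53

Flux ∝ 1/d², so Δm = 5 log₁₀(d₂/d₁) = 5 log₁₀(130000/14000) = 4.839
m₂ = m₁ + Δm = 26.69 + (4.839) = 31.529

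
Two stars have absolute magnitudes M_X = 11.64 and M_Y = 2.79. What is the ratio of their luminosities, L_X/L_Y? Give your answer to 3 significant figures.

ΔM = M_X − M_Y = 8.85
L_X/L_Y = 10^(−0.4 ΔM) = 10^-3.540 = 2.884×10^-4

L_X/L_Y ≈ 2.88×10^-4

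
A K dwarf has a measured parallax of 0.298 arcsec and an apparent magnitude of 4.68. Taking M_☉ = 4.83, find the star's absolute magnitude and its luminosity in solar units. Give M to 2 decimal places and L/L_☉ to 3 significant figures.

M ≈ 7.05; L/L_☉ ≈ 0.129

d = 1/p = 1/0.298″ = 3.356 pc
M = m − 5 log₁₀ d + 5 = 4.68 − 5·0.5258 + 5 = 7.051
M − M_☉ = 7.051 − 4.83 = 2.221
L/L_☉ = 10^(−0.4 × 2.221) = 0.1293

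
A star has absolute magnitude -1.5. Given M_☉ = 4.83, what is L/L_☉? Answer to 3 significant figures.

L/L_☉ ≈ 340

M − M_☉ = -1.5 − 4.83 = -6.330
L/L_☉ = 10^(−0.4 (M − M_☉)) = 10^2.532 = 340.4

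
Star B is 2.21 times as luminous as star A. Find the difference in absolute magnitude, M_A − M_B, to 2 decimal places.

Pogson: ΔM = −2.5 log₁₀(ratio) = −2.5 log₁₀(2.21) = −2.5 × 0.3444 = -0.861
Star B is brighter so has the smaller magnitude: M_A − M_B is positive.

M_A − M_B ≈ 0.86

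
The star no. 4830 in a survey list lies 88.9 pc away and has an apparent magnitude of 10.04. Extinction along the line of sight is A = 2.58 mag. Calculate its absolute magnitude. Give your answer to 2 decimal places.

M ≈ 2.72

5 log₁₀(d/10 pc) = 5 log₁₀(88.90) − 5 = 4.745
M = m − 5 log₁₀(d/10) − A = 10.04 − 4.745 − 2.58 = 2.715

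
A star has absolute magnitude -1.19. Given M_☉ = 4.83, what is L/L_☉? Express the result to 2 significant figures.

L/L_☉ ≈ 260

M − M_☉ = -1.19 − 4.83 = -6.020
L/L_☉ = 10^(−0.4 (M − M_☉)) = 10^2.408 = 255.9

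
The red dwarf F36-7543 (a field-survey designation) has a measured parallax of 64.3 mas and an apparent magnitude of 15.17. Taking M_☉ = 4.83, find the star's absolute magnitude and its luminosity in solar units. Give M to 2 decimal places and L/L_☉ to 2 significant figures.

M ≈ 14.21; L/L_☉ ≈ 1.8×10^-4

d = 1/p = 1000/64.3 mas = 15.55 pc
M = m − 5 log₁₀ d + 5 = 15.17 − 5·1.1918 + 5 = 14.211
M − M_☉ = 14.211 − 4.83 = 9.381
L/L_☉ = 10^(−0.4 × 9.381) = 1.768×10^-4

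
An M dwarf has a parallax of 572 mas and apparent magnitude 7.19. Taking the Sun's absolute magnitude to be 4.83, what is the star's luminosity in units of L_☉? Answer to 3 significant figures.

d = 1/p = 1000/572 mas = 1.748 pc
M = m − 5 log₁₀ d + 5 = 7.19 − 5·0.2426 + 5 = 10.977
M − M_☉ = 10.977 − 4.83 = 6.147
L/L_☉ = 10^(−0.4 × 6.147) = 3.477×10^-3

L/L_☉ ≈ 3.48×10^-3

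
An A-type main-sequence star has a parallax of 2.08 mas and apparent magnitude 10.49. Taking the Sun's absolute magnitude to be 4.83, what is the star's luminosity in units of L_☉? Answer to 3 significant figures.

L/L_☉ ≈ 12.6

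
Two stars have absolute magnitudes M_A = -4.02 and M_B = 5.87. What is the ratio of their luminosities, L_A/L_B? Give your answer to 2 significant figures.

ΔM = M_A − M_B = -9.89
L_A/L_B = 10^(−0.4 ΔM) = 10^3.956 = 9036

L_A/L_B ≈ 9000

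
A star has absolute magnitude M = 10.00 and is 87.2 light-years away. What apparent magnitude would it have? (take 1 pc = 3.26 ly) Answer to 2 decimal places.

d = 87.2 ly / 3.26 = 26.75 pc
m = M + 5 log₁₀ d − 5 = 10.00 + 5·1.4273 − 5 = 12.136

m ≈ 12.14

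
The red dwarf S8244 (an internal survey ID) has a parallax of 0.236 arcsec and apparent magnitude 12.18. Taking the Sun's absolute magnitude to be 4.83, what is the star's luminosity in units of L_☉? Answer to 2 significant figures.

L/L_☉ ≈ 2.1×10^-4

d = 1/p = 1/0.236″ = 4.237 pc
M = m − 5 log₁₀ d + 5 = 12.18 − 5·0.6271 + 5 = 14.045
M − M_☉ = 14.045 − 4.83 = 9.215
L/L_☉ = 10^(−0.4 × 9.215) = 2.061×10^-4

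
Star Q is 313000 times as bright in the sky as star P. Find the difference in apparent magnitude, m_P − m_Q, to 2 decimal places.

Pogson: Δm = −2.5 log₁₀(ratio) = −2.5 log₁₀(313000) = −2.5 × 5.4955 = -13.739
Star Q is brighter so has the smaller magnitude: m_P − m_Q is positive.

m_P − m_Q ≈ 13.74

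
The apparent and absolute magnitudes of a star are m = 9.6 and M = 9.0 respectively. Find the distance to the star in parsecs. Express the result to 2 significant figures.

d ≈ 13 pc

Distance modulus: m − M = 9.6 − (9.0) = 0.600
m − M = 5 log₁₀ d − 5
log₁₀ d = (m − M)/5 + 1 = 1.1200
d = 10^1.1200 = 13.18 pc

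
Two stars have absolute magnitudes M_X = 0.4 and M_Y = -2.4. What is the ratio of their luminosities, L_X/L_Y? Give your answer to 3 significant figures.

ΔM = M_X − M_Y = 2.8
L_X/L_Y = 10^(−0.4 ΔM) = 10^-1.120 = 0.07586

L_X/L_Y ≈ 0.0759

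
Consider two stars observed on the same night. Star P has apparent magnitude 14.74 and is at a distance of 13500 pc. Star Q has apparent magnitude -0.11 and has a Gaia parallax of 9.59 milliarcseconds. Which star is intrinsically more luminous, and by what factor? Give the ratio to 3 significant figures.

Star Q is more luminous, by a factor of 52.0.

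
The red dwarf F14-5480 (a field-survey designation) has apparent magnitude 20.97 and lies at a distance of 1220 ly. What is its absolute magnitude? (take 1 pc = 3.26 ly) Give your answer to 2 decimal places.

d = 1220 ly / 3.26 = 374.2 pc
5 log₁₀(d/10 pc) = 5 log₁₀(374.2) − 5 = 7.866
M = m − 5 log₁₀(d/10) = 20.97 − 7.866 = 13.104

M ≈ 13.10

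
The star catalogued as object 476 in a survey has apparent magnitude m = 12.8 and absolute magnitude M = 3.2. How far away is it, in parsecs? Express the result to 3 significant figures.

μ = m − M = 9.600
m − M = 5 log₁₀ d − 5
log₁₀ d = (m − M)/5 + 1 = 2.9200
d = 10^2.9200 = 831.8 pc

d ≈ 832 pc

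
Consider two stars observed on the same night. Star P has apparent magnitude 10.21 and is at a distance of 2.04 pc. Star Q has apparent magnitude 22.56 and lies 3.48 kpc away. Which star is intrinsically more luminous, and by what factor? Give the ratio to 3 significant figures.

Star Q is more luminous, by a factor of 33.4.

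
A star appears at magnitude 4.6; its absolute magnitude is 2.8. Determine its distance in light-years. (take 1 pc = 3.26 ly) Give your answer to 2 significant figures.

d ≈ 75 ly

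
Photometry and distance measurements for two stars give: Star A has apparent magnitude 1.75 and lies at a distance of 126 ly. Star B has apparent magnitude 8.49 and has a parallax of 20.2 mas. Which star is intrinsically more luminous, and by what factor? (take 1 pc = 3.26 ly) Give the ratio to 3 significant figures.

Star A: d = 126 ly / 3.26 = 38.65 pc
Star A: M = m − 5 log₁₀ d + 5 = 1.75 − 5·1.5872 + 5 = -1.186
Star B: p = 20.2 mas = 0.0202″ → d = 1/p = 49.50 pc
Star B: M = m − 5 log₁₀ d + 5 = 8.49 − 5·1.6946 + 5 = 5.017
ΔM = M_A − M_B = -1.186 − (5.017) = -6.203; smaller M is more luminous → Star A.
L ratio = 10^(0.4 |ΔM|) = 10^2.481 = 302.7

Star A is more luminous, by a factor of 303.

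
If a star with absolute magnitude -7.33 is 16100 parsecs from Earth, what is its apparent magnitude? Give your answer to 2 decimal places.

m = M + 5 log₁₀ d − 5 = -7.33 + 5·4.2068 − 5 = 8.704

m ≈ 8.70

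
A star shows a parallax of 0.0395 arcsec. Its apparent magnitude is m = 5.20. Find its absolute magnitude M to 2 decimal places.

M ≈ 3.18

d = 1/p = 1/0.0395″ = 25.32 pc
5 log₁₀(d/10 pc) = 5 log₁₀(25.32) − 5 = 2.017
M = m − 5 log₁₀(d/10) = 5.20 − 2.017 = 3.183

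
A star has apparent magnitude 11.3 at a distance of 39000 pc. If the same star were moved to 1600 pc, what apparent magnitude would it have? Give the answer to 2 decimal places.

m ≈ 4.37

Flux ∝ 1/d², so Δm = 5 log₁₀(d₂/d₁) = 5 log₁₀(1600/39000) = -6.935
m₂ = m₁ + Δm = 11.3 + (-6.935) = 4.365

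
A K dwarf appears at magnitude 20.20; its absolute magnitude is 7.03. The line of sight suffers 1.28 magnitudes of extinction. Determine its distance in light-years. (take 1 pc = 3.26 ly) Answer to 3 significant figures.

m − M = 5 log₁₀(d/10 pc) + A  ⇒  20.20 − (7.03) − 1.28 = 5 log₁₀(d/10)
11.890 = 5 log₁₀(d/10)
log₁₀ d = (m − M − A)/5 + 1 = 3.3780
d = 10^3.3780 = 2388 pc
= 7784 ly

d ≈ 7780 ly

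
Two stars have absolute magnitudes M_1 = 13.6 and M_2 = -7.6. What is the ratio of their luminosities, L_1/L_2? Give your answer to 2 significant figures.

ΔM = M_1 − M_2 = 21.2
L_1/L_2 = 10^(−0.4 ΔM) = 10^-8.480 = 3.311×10^-9

L_1/L_2 ≈ 3.3×10^-9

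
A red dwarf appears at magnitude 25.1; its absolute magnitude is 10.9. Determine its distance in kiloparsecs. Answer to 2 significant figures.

μ = m − M = 14.200
m − M = 5 log₁₀ d − 5
log₁₀ d = (m − M)/5 + 1 = 3.8400
d = 10^3.8400 = 6918 pc
= 6.918 kpc

d ≈ 6.9 kpc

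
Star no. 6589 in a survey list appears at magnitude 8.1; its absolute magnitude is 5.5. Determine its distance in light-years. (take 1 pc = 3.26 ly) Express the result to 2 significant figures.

Distance modulus: m − M = 8.1 − (5.5) = 2.600
m − M = 5 log₁₀ d − 5
log₁₀ d = (m − M)/5 + 1 = 1.5200
d = 10^1.5200 = 33.11 pc
= 107.9 ly

d ≈ 110 ly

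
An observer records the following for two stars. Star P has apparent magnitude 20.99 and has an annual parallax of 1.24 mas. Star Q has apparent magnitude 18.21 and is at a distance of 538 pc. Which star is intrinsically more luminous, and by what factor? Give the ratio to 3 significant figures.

Star P: p = 1.24 mas = 1.24×10^-3″ → d = 1/p = 806.5 pc
Star P: M = m − 5 log₁₀ d + 5 = 20.99 − 5·2.9066 + 5 = 11.457
Star Q: M = m − 5 log₁₀ d + 5 = 18.21 − 5·2.7308 + 5 = 9.556
ΔM = M_P − M_Q = 11.457 − (9.556) = 1.901; smaller M is more luminous → Star Q.
L ratio = 10^(0.4 |ΔM|) = 10^0.760 = 5.760

Star Q is more luminous, by a factor of 5.76.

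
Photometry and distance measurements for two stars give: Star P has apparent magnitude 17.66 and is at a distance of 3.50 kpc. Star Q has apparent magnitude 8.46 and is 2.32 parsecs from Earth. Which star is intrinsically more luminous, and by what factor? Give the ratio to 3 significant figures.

Star P is more luminous, by a factor of 476.

Star P: d = 3.50 kpc = 3500 pc
Star P: M = m − 5 log₁₀ d + 5 = 17.66 − 5·3.5441 + 5 = 4.940
Star Q: M = m − 5 log₁₀ d + 5 = 8.46 − 5·0.3655 + 5 = 11.633
ΔM = M_P − M_Q = 4.940 − (11.633) = -6.693; smaller M is more luminous → Star P.
L ratio = 10^(0.4 |ΔM|) = 10^2.677 = 475.5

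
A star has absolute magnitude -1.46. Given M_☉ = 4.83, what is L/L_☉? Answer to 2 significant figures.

M − M_☉ = -1.46 − 4.83 = -6.290
L/L_☉ = 10^(−0.4 (M − M_☉)) = 10^2.516 = 328.1

L/L_☉ ≈ 330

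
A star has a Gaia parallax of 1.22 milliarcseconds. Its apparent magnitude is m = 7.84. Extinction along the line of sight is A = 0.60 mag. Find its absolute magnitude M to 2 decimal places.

M ≈ -2.33

p = 1.22 mas = 1.22×10^-3″ → d = 1/p = 819.7 pc
5 log₁₀(d/10 pc) = 5 log₁₀(819.7) − 5 = 9.568
M = m − 5 log₁₀(d/10) − A = 7.84 − 9.568 − 0.60 = -2.328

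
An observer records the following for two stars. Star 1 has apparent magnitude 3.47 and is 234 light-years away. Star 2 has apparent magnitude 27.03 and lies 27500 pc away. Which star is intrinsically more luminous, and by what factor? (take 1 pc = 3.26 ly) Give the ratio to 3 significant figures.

Star 1: d = 234 ly / 3.26 = 71.78 pc
Star 1: M = m − 5 log₁₀ d + 5 = 3.47 − 5·1.8560 + 5 = -0.810
Star 2: M = m − 5 log₁₀ d + 5 = 27.03 − 5·4.4393 + 5 = 9.833
ΔM = M_1 − M_2 = -0.810 − (9.833) = -10.643; smaller M is more luminous → Star 1.
L ratio = 10^(0.4 |ΔM|) = 10^4.257 = 18090

Star 1 is more luminous, by a factor of 18100.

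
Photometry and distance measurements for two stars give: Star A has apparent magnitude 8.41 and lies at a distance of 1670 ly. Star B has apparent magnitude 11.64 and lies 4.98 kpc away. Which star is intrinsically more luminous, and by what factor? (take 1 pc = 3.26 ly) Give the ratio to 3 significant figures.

Star B is more luminous, by a factor of 4.82.

Star A: d = 1670 ly / 3.26 = 512.3 pc
Star A: M = m − 5 log₁₀ d + 5 = 8.41 − 5·2.7095 + 5 = -0.137
Star B: d = 4.98 kpc = 4980 pc
Star B: M = m − 5 log₁₀ d + 5 = 11.64 − 5·3.6972 + 5 = -1.846
ΔM = M_A − M_B = -0.137 − (-1.846) = 1.709; smaller M is more luminous → Star B.
L ratio = 10^(0.4 |ΔM|) = 10^0.683 = 4.825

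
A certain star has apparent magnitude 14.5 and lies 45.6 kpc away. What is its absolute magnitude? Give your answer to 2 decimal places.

d = 45.6 kpc = 45600 pc
5 log₁₀(d/10 pc) = 5 log₁₀(45600) − 5 = 18.295
M = m − 5 log₁₀(d/10) = 14.5 − 18.295 = -3.795

M ≈ -3.79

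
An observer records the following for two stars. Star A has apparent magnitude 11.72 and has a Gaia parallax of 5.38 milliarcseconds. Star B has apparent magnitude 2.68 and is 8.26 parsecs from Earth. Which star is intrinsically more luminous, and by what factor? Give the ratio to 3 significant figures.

Star B is more luminous, by a factor of 8.16.

Star A: p = 5.38 mas = 5.38×10^-3″ → d = 1/p = 185.9 pc
Star A: M = m − 5 log₁₀ d + 5 = 11.72 − 5·2.2692 + 5 = 5.374
Star B: M = m − 5 log₁₀ d + 5 = 2.68 − 5·0.9170 + 5 = 3.095
ΔM = M_A − M_B = 5.374 − (3.095) = 2.279; smaller M is more luminous → Star B.
L ratio = 10^(0.4 |ΔM|) = 10^0.912 = 8.157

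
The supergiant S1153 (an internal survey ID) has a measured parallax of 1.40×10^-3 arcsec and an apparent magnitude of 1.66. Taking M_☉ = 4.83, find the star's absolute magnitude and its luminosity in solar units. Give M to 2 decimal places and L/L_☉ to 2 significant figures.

M ≈ -7.61; L/L_☉ ≈ 95000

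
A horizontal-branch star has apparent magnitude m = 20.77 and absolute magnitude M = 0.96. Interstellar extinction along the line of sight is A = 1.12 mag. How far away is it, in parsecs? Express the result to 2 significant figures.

m − M = 5 log₁₀(d/10 pc) + A  ⇒  20.77 − (0.96) − 1.12 = 5 log₁₀(d/10)
18.690 = 5 log₁₀(d/10)
log₁₀ d = (m − M − A)/5 + 1 = 4.7380
d = 10^4.7380 = 54700 pc

d ≈ 55000 pc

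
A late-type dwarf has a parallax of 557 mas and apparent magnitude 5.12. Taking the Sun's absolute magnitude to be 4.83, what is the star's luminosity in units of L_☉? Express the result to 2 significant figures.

L/L_☉ ≈ 0.025

d = 1/p = 1000/557 mas = 1.795 pc
M = m − 5 log₁₀ d + 5 = 5.12 − 5·0.2541 + 5 = 8.849
M − M_☉ = 8.849 − 4.83 = 4.019
L/L_☉ = 10^(−0.4 × 4.019) = 0.02468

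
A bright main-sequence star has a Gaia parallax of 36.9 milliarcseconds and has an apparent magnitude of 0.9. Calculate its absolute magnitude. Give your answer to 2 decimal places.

M ≈ -1.26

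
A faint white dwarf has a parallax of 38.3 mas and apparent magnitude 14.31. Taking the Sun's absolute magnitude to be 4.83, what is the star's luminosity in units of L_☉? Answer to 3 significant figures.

L/L_☉ ≈ 1.10×10^-3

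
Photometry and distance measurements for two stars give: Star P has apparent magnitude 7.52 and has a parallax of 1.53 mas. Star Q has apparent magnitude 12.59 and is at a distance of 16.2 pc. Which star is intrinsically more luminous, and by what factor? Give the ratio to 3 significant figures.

Star P: p = 1.53 mas = 1.53×10^-3″ → d = 1/p = 653.6 pc
Star P: M = m − 5 log₁₀ d + 5 = 7.52 − 5·2.8153 + 5 = -1.557
Star Q: M = m − 5 log₁₀ d + 5 = 12.59 − 5·1.2095 + 5 = 11.542
ΔM = M_P − M_Q = -1.557 − (11.542) = -13.099; smaller M is more luminous → Star P.
L ratio = 10^(0.4 |ΔM|) = 10^5.240 = 173600

Star P is more luminous, by a factor of 174000.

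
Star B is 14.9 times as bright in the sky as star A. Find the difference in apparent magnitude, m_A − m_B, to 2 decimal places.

m_A − m_B ≈ 2.93

Pogson: Δm = −2.5 log₁₀(ratio) = −2.5 log₁₀(14.9) = −2.5 × 1.1732 = -2.933
Star B is brighter so has the smaller magnitude: m_A − m_B is positive.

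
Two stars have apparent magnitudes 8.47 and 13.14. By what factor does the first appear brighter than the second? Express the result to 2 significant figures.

Magnitude difference = -4.67
Flux ratio = 10^(−0.4 Δm) = 10^(−0.4 × -4.67) = 10^1.868 = 73.79

74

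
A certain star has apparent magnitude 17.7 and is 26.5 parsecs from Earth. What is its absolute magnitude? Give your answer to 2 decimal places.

M ≈ 15.58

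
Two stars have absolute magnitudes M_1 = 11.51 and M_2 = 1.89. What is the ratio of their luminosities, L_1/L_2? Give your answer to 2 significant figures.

L_1/L_2 ≈ 1.4×10^-4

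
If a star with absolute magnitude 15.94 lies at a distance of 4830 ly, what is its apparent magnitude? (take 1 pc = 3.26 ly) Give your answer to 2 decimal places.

m ≈ 26.79

d = 4830 ly / 3.26 = 1482 pc
m = M + 5 log₁₀ d − 5 = 15.94 + 5·3.1707 − 5 = 26.794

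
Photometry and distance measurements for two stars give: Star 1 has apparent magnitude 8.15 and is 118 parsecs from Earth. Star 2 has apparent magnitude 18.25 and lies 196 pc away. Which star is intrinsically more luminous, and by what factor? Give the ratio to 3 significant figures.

Star 1 is more luminous, by a factor of 3970.

Star 1: M = m − 5 log₁₀ d + 5 = 8.15 − 5·2.0719 + 5 = 2.791
Star 2: M = m − 5 log₁₀ d + 5 = 18.25 − 5·2.2923 + 5 = 11.789
ΔM = M_1 − M_2 = 2.791 − (11.789) = -8.998; smaller M is more luminous → Star 1.
L ratio = 10^(0.4 |ΔM|) = 10^3.599 = 3974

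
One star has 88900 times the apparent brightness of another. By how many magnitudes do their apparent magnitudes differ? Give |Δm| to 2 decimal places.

|Δm| ≈ 12.37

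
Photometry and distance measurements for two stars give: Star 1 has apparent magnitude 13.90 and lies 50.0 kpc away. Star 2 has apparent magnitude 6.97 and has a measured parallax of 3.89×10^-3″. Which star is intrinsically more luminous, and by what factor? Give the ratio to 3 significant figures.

Star 1: d = 50.0 kpc = 50000 pc
Star 1: M = m − 5 log₁₀ d + 5 = 13.90 − 5·4.6990 + 5 = -4.595
Star 2: d = 1/p = 1/3.89×10^-3″ = 257.1 pc
Star 2: M = m − 5 log₁₀ d + 5 = 6.97 − 5·2.4101 + 5 = -0.080
ΔM = M_1 − M_2 = -4.595 − (-0.080) = -4.515; smaller M is more luminous → Star 1.
L ratio = 10^(0.4 |ΔM|) = 10^1.806 = 63.95

Star 1 is more luminous, by a factor of 63.9.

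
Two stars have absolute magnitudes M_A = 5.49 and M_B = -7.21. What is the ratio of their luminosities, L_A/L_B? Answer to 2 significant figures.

L_A/L_B ≈ 8.3×10^-6

ΔM = M_A − M_B = 12.70
L_A/L_B = 10^(−0.4 ΔM) = 10^-5.080 = 8.318×10^-6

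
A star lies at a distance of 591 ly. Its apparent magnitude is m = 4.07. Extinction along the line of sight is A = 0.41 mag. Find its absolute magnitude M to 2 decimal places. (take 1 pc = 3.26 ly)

d = 591 ly / 3.26 = 181.3 pc
5 log₁₀(d/10 pc) = 5 log₁₀(181.3) − 5 = 6.292
M = m − 5 log₁₀(d/10) − A = 4.07 − 6.292 − 0.41 = -2.632

M ≈ -2.63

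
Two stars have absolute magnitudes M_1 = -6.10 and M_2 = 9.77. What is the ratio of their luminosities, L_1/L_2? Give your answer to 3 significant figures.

ΔM = M_1 − M_2 = -15.87
L_1/L_2 = 10^(−0.4 ΔM) = 10^6.348 = 2.228×10^6

L_1/L_2 ≈ 2.23×10^6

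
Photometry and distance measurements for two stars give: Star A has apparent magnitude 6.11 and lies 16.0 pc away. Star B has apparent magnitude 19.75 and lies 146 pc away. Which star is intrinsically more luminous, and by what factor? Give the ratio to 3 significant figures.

Star A: M = m − 5 log₁₀ d + 5 = 6.11 − 5·1.2041 + 5 = 5.089
Star B: M = m − 5 log₁₀ d + 5 = 19.75 − 5·2.1644 + 5 = 13.928
ΔM = M_A − M_B = 5.089 − (13.928) = -8.839; smaller M is more luminous → Star A.
L ratio = 10^(0.4 |ΔM|) = 10^3.536 = 3432

Star A is more luminous, by a factor of 3430.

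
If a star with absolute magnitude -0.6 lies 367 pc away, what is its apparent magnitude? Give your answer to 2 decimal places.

m ≈ 7.22

m = M + 5 log₁₀ d − 5 = -0.6 + 5·2.5647 − 5 = 7.223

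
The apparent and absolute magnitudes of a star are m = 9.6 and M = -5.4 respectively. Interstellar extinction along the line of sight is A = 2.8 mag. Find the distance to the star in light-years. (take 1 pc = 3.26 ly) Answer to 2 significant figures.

m − M = 5 log₁₀(d/10 pc) + A  ⇒  9.6 − (-5.4) − 2.8 = 5 log₁₀(d/10)
12.200 = 5 log₁₀(d/10)
log₁₀ d = (m − M − A)/5 + 1 = 3.4400
d = 10^3.4400 = 2754 pc
= 8979 ly

d ≈ 9000 ly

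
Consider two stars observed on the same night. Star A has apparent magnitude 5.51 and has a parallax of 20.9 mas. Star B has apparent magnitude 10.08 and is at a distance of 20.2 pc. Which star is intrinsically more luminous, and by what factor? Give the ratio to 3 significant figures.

Star A: p = 20.9 mas = 0.0209″ → d = 1/p = 47.85 pc
Star A: M = m − 5 log₁₀ d + 5 = 5.51 − 5·1.6799 + 5 = 2.111
Star B: M = m − 5 log₁₀ d + 5 = 10.08 − 5·1.3054 + 5 = 8.553
ΔM = M_A − M_B = 2.111 − (8.553) = -6.443; smaller M is more luminous → Star A.
L ratio = 10^(0.4 |ΔM|) = 10^2.577 = 377.6

Star A is more luminous, by a factor of 378.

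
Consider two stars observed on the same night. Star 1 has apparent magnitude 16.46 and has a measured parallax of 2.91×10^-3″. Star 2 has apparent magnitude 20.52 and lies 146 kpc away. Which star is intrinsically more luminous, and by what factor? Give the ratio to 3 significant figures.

Star 2 is more luminous, by a factor of 4290.

Star 1: d = 1/p = 1/2.91×10^-3″ = 343.6 pc
Star 1: M = m − 5 log₁₀ d + 5 = 16.46 − 5·2.5361 + 5 = 8.779
Star 2: d = 146 kpc = 146000 pc
Star 2: M = m − 5 log₁₀ d + 5 = 20.52 − 5·5.1644 + 5 = -0.302
ΔM = M_1 − M_2 = 8.779 − (-0.302) = 9.081; smaller M is more luminous → Star 2.
L ratio = 10^(0.4 |ΔM|) = 10^3.632 = 4290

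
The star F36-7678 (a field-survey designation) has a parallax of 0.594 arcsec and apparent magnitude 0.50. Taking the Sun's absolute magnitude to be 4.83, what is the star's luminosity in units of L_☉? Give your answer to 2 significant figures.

d = 1/p = 1/0.594″ = 1.684 pc
M = m − 5 log₁₀ d + 5 = 0.50 − 5·0.2262 + 5 = 4.369
M − M_☉ = 4.369 − 4.83 = -0.461
L/L_☉ = 10^(−0.4 × -0.461) = 1.529

L/L_☉ ≈ 1.5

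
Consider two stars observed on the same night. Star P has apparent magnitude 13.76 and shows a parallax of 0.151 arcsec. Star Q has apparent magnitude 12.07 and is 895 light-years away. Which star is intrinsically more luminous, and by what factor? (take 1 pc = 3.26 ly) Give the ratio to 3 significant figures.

Star Q is more luminous, by a factor of 8150.

Star P: d = 1/p = 1/0.151″ = 6.623 pc
Star P: M = m − 5 log₁₀ d + 5 = 13.76 − 5·0.8210 + 5 = 14.655
Star Q: d = 895 ly / 3.26 = 274.5 pc
Star Q: M = m − 5 log₁₀ d + 5 = 12.07 − 5·2.4386 + 5 = 4.877
ΔM = M_P − M_Q = 14.655 − (4.877) = 9.778; smaller M is more luminous → Star Q.
L ratio = 10^(0.4 |ΔM|) = 10^3.911 = 8150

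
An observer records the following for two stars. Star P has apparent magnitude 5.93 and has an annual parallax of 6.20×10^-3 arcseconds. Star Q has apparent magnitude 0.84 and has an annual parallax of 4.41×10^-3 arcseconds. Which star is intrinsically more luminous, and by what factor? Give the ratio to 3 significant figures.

Star Q is more luminous, by a factor of 215.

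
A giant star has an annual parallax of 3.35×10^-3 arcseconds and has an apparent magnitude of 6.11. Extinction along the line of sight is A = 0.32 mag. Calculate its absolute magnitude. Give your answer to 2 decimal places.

d = 1/p = 1/3.35×10^-3″ = 298.5 pc
5 log₁₀(d/10 pc) = 5 log₁₀(298.5) − 5 = 7.375
M = m − 5 log₁₀(d/10) − A = 6.11 − 7.375 − 0.32 = -1.585

M ≈ -1.58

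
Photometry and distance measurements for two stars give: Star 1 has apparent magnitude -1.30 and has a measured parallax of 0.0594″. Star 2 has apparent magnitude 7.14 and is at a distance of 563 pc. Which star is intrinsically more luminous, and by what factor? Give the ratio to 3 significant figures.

Star 1 is more luminous, by a factor of 2.13.

Star 1: d = 1/p = 1/0.0594″ = 16.84 pc
Star 1: M = m − 5 log₁₀ d + 5 = -1.30 − 5·1.2262 + 5 = -2.431
Star 2: M = m − 5 log₁₀ d + 5 = 7.14 − 5·2.7505 + 5 = -1.613
ΔM = M_1 − M_2 = -2.431 − (-1.613) = -0.819; smaller M is more luminous → Star 1.
L ratio = 10^(0.4 |ΔM|) = 10^0.327 = 2.125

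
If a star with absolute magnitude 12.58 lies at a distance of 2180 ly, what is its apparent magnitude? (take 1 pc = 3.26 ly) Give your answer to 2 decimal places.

m ≈ 21.71

d = 2180 ly / 3.26 = 668.7 pc
m = M + 5 log₁₀ d − 5 = 12.58 + 5·2.8252 − 5 = 21.706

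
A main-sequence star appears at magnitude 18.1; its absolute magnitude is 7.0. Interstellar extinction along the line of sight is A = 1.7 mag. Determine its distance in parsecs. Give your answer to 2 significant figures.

d ≈ 760 pc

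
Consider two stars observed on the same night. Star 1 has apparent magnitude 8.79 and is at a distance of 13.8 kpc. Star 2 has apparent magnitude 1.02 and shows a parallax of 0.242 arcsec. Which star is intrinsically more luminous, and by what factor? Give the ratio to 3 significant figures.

Star 1 is more luminous, by a factor of 8700.

Star 1: d = 13.8 kpc = 13800 pc
Star 1: M = m − 5 log₁₀ d + 5 = 8.79 − 5·4.1399 + 5 = -6.909
Star 2: d = 1/p = 1/0.242″ = 4.132 pc
Star 2: M = m − 5 log₁₀ d + 5 = 1.02 − 5·0.6162 + 5 = 2.939
ΔM = M_1 − M_2 = -6.909 − (2.939) = -9.848; smaller M is more luminous → Star 1.
L ratio = 10^(0.4 |ΔM|) = 10^3.939 = 8697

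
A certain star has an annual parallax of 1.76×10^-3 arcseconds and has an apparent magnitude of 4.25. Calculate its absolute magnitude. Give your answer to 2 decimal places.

d = 1/p = 1/1.76×10^-3″ = 568.2 pc
5 log₁₀(d/10 pc) = 5 log₁₀(568.2) − 5 = 8.772
M = m − 5 log₁₀(d/10) = 4.25 − 8.772 = -4.522

M ≈ -4.52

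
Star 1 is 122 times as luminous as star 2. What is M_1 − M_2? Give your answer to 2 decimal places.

Pogson: ΔM = −2.5 log₁₀(ratio) = −2.5 log₁₀(122) = −2.5 × 2.0864 = -5.216
Star 1 is brighter, so it has the smaller magnitude: the difference is negative.

M_1 − M_2 ≈ -5.22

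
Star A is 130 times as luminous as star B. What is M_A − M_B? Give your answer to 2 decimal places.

Pogson: ΔM = −2.5 log₁₀(ratio) = −2.5 log₁₀(130) = −2.5 × 2.1139 = -5.285
Star A is brighter, so it has the smaller magnitude: the difference is negative.

M_A − M_B ≈ -5.28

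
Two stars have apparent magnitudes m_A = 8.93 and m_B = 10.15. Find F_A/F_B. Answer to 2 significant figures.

F_A/F_B ≈ 3.1

Δm = 8.93 − (10.15) = -1.22
Flux ratio = 10^(−0.4 Δm) = 10^(−0.4 × -1.22) = 10^0.488 = 3.076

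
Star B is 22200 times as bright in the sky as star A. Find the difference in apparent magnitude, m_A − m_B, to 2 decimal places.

Pogson: Δm = −2.5 log₁₀(ratio) = −2.5 log₁₀(22200) = −2.5 × 4.3464 = -10.866
Star B is brighter so has the smaller magnitude: m_A − m_B is positive.

m_A − m_B ≈ 10.87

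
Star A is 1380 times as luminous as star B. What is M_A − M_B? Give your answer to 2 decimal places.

M_A − M_B ≈ -7.85

Pogson: ΔM = −2.5 log₁₀(ratio) = −2.5 log₁₀(1380) = −2.5 × 3.1399 = -7.850
Star A is brighter, so it has the smaller magnitude: the difference is negative.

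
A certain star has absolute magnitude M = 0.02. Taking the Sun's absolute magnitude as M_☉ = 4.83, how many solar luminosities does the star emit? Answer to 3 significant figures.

M − M_☉ = 0.02 − 4.83 = -4.810
L/L_☉ = 10^(−0.4 (M − M_☉)) = 10^1.924 = 83.95

L/L_☉ ≈ 83.9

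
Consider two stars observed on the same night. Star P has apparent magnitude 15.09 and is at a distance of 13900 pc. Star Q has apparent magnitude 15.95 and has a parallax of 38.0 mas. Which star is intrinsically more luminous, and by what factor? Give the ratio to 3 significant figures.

Star P: M = m − 5 log₁₀ d + 5 = 15.09 − 5·4.1430 + 5 = -0.625
Star Q: p = 38.0 mas = 0.0380″ → d = 1/p = 26.32 pc
Star Q: M = m − 5 log₁₀ d + 5 = 15.95 − 5·1.4202 + 5 = 13.849
ΔM = M_P − M_Q = -0.625 − (13.849) = -14.474; smaller M is more luminous → Star P.
L ratio = 10^(0.4 |ΔM|) = 10^5.790 = 616000

Star P is more luminous, by a factor of 616000.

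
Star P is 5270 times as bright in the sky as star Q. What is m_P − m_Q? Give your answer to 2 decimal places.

m_P − m_Q ≈ -9.30

Pogson: Δm = −2.5 log₁₀(ratio) = −2.5 log₁₀(5270) = −2.5 × 3.7218 = -9.305
Star P is brighter, so it has the smaller magnitude: the difference is negative.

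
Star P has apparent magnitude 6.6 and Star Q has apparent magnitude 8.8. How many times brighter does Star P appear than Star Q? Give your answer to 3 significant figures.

Δm = 6.6 − (8.8) = -2.2
Flux ratio = 10^(−0.4 Δm) = 10^(−0.4 × -2.2) = 10^0.880 = 7.586

7.59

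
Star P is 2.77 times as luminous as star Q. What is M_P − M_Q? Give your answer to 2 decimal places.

M_P − M_Q ≈ -1.11

Pogson: ΔM = −2.5 log₁₀(ratio) = −2.5 log₁₀(2.77) = −2.5 × 0.4425 = -1.106
Star P is brighter, so it has the smaller magnitude: the difference is negative.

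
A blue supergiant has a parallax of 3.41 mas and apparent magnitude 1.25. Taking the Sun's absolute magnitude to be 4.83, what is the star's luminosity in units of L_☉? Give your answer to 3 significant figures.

d = 1/p = 1000/3.41 mas = 293.3 pc
M = m − 5 log₁₀ d + 5 = 1.25 − 5·2.4672 + 5 = -6.086
M − M_☉ = -6.086 − 4.83 = -10.916
L/L_☉ = 10^(−0.4 × -10.916) = 23250

L/L_☉ ≈ 23300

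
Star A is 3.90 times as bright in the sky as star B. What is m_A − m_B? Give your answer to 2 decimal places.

Pogson: Δm = −2.5 log₁₀(ratio) = −2.5 log₁₀(3.90) = −2.5 × 0.5911 = -1.478
Star A is brighter, so it has the smaller magnitude: the difference is negative.

m_A − m_B ≈ -1.48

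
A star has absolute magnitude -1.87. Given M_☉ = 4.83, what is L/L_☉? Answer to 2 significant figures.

L/L_☉ ≈ 480

M − M_☉ = -1.87 − 4.83 = -6.700
L/L_☉ = 10^(−0.4 (M − M_☉)) = 10^2.680 = 478.6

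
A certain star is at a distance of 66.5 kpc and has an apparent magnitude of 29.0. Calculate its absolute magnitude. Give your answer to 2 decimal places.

M ≈ 9.89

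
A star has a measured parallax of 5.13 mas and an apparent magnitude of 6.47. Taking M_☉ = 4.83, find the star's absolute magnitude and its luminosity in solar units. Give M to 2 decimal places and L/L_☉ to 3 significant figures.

M ≈ 0.02; L/L_☉ ≈ 83.9

d = 1/p = 1000/5.13 mas = 194.9 pc
M = m − 5 log₁₀ d + 5 = 6.47 − 5·2.2899 + 5 = 0.021
M − M_☉ = 0.021 − 4.83 = -4.809
L/L_☉ = 10^(−0.4 × -4.809) = 83.90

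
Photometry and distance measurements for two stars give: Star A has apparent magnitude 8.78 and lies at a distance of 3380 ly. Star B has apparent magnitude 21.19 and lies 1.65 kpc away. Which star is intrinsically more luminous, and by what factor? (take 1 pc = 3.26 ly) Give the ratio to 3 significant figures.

Star A is more luminous, by a factor of 36300.

Star A: d = 3380 ly / 3.26 = 1037 pc
Star A: M = m − 5 log₁₀ d + 5 = 8.78 − 5·3.0157 + 5 = -1.298
Star B: d = 1.65 kpc = 1650 pc
Star B: M = m − 5 log₁₀ d + 5 = 21.19 − 5·3.2175 + 5 = 10.103
ΔM = M_A − M_B = -1.298 − (10.103) = -11.401; smaller M is more luminous → Star A.
L ratio = 10^(0.4 |ΔM|) = 10^4.560 = 36340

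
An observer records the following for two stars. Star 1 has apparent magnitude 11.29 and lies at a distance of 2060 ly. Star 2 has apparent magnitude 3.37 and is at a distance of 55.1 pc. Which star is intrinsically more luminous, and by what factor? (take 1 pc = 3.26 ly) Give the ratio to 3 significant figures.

Star 1: d = 2060 ly / 3.26 = 631.9 pc
Star 1: M = m − 5 log₁₀ d + 5 = 11.29 − 5·2.8006 + 5 = 2.287
Star 2: M = m − 5 log₁₀ d + 5 = 3.37 − 5·1.7412 + 5 = -0.336
ΔM = M_1 − M_2 = 2.287 − (-0.336) = 2.623; smaller M is more luminous → Star 2.
L ratio = 10^(0.4 |ΔM|) = 10^1.049 = 11.19

Star 2 is more luminous, by a factor of 11.2.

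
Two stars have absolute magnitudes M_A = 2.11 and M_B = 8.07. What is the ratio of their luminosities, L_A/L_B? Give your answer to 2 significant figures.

ΔM = M_A − M_B = -5.96
L_A/L_B = 10^(−0.4 ΔM) = 10^2.384 = 242.1

L_A/L_B ≈ 240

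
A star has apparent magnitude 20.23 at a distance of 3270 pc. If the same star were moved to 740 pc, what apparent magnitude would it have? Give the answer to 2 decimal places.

m ≈ 17.00

Flux ∝ 1/d², so Δm = 5 log₁₀(d₂/d₁) = 5 log₁₀(740/3270) = -3.227
m₂ = m₁ + Δm = 20.23 + (-3.227) = 17.003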